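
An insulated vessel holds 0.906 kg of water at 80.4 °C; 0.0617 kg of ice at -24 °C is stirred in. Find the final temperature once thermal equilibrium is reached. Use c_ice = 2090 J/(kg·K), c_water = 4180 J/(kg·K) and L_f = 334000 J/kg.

T_f ≈ 69.4 °C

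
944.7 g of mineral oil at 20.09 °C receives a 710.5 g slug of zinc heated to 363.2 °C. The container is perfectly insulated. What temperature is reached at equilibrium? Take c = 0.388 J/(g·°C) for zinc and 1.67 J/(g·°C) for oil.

|Q_zinc| = |Q_oil|:
710.5*0.388*(363.2 − T) = 944.7*1.67*(T − 20.09)
275.67(363.2 − T) = 1577.6(T − 20.09)
1853.3 T = 131820  ⇒  T ≈ 71.13 °C

T_f ≈ 71.1 °C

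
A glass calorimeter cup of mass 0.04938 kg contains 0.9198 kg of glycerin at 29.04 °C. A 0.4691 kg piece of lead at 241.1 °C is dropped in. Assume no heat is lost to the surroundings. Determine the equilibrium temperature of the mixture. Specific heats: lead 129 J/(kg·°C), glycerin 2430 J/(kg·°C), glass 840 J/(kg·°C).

T_f ≈ 34.5 °C

With ΣQ=0 the equilibrium temperature is the m·c-weighted mean:
T_f = (60.51·241.1 + 2235.1·29.04 + 41.48·29.04) / (60.51 + 2235.1 + 41.48)
    = 80702 / 2337.1 ≈ 34.53 °C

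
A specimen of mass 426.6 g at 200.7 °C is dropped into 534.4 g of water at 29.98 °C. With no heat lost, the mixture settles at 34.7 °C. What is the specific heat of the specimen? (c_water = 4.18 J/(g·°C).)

m_s c (T_s − T_f) = m_water c_water (T_f − T_0):
426.6×c×(200.7 − 34.7) = 534.4×4.18×(34.7 − 29.98)
70816 c = 10543  ⇒  c ≈ 0.1489 J/(g·°C)

c ≈ 0.149 J/(g·°C)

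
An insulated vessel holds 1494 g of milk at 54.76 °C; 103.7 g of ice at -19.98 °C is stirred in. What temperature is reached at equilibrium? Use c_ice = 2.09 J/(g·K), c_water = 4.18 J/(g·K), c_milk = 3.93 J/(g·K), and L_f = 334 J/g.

Setting the total heat transfer to zero:
ice -19.98→0 °C: 103.7·2.09·19.98 = 4330.3; melt ice: 103.7·334 = 34636; meltwater 0→T: 103.7·4.18·T = 433.47 T; milk: 5871.4(T − 54.76)
6304.9 T = 321519 − 38966 = 282553
T ≈ 44.81 °C. Since T > 0 °C, the all-ice-melts assumption holds.

T_f ≈ 44.8 °C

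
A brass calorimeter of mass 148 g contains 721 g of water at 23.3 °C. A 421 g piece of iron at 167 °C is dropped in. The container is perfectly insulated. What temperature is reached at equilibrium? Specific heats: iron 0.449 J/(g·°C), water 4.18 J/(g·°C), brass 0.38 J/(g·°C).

T_f ≈ 31.6 °C

With ΣQ=0 the equilibrium temperature is the m·c-weighted mean:
T_f = (189.03×167 + 3013.8×23.3 + 56.24×23.3) / (189.03 + 3013.8 + 56.24)
    = 103099 / 3259 ≈ 31.63 °C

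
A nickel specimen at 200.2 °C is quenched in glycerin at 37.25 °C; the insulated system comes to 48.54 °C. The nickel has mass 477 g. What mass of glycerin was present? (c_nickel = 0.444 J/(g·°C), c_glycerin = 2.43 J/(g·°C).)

Taking heat into each body as positive, Σ m c ΔT = 0:
477×0.444×(48.54 − 200.2) + m×2.43×(48.54 − 37.25) = 0
27.43 m = 32120
m = 32120/27.43 ≈ 1171 g

m ≈ 1170 g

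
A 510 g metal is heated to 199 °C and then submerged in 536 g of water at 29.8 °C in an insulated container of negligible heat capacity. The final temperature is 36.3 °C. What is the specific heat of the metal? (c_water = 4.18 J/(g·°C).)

m_s c (T_s − T_f) = m_water c_water (T_f − T_0):
510×c×(199 − 36.3) = 536×4.18×(36.3 − 29.8)
82977 c = 14563  ⇒  c ≈ 0.1755 J/(g·°C)

c ≈ 0.176 J/(g·°C)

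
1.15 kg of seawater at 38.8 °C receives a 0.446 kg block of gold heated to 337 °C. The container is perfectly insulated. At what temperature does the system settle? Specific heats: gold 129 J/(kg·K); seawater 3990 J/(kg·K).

T_f ≈ 42.5 °C

Let T be the final temperature. ΣQ_i = 0:
0.446·129·(T − 337) + 1.15·3990·(T − 38.8) = 0
57.53(T − 337) + 4588.5(T − 38.8) = 0
4646 T = 197423
T ≈ 42.49 °C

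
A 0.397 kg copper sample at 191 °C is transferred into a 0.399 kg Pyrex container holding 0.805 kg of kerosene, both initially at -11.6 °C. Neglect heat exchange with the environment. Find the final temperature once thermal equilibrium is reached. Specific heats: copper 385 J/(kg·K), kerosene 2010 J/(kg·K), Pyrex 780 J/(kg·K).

Net heat exchanged in the isolated system is zero:
0.397*385*(T − 191) + 0.805*2010*(T − (-11.6)) + 0.399*780*(T − (-11.6)) = 0
152.84(T − 191) + 1618.1(T − (-11.6)) + 311.22(T − (-11.6)) = 0
(152.84 + 1618.1 + 311.22) T = 152.84*191 + 1618.1*(-11.6) + 311.22*(-11.6)
T = 6813.9 / 2082.1 = 3.27 °C

T_f ≈ 3.3 °C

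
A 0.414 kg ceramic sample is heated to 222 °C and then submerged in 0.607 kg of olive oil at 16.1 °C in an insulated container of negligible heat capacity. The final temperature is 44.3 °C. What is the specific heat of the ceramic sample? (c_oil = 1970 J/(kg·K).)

c ≈ 458 J/(kg·K)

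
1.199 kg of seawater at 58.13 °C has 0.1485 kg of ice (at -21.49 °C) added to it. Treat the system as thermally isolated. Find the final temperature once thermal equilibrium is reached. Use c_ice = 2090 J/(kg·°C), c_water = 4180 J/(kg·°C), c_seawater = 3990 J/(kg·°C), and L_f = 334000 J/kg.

T_f ≈ 41.0 °C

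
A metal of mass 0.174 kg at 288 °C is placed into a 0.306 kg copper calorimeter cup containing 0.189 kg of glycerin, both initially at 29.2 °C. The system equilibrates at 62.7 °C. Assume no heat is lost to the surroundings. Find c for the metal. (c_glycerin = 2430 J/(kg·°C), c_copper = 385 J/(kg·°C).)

c ≈ 493 J/(kg·°C)

Setting the total heat transfer to zero:
0.174·c·(62.7 − 288) + 0.189·2430·(62.7 − 29.2) + 0.306·385·(62.7 − 29.2) = 0
-39.2 c = -19332
c = -19332/-39.2 ≈ 493.1 J/(kg·°C)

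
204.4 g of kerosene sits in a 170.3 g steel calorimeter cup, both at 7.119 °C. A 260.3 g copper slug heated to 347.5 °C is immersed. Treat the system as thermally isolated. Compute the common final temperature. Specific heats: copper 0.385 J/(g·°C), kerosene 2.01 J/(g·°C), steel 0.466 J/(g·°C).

T_f ≈ 64.9 °C

T_f = Σ m_i c_i T_i / Σ m_i c_i:
T_f = (100.22·347.5 + 410.84·7.119 + 79.36·7.119) / (100.22 + 410.84 + 79.36)
    = 38315 / 590.42 ≈ 64.89 °C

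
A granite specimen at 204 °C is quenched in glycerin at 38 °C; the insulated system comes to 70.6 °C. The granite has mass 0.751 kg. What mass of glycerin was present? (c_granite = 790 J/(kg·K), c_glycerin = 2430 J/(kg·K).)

m ≈ 0.999 kg

Heat lost by the granite = heat gained by the glycerin:
0.751·790·(204 − 70.6) = m·2430·(70.6 − 38)
79218 m = 79145  ⇒  m ≈ 0.9991 kg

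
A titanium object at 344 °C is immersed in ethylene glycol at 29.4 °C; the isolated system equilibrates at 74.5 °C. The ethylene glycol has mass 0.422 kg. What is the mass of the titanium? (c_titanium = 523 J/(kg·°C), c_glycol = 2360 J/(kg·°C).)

m ≈ 0.319 kg

Energy conservation, ΣQ = 0:
m×523×(74.5 − 344) + 0.422×2360×(74.5 − 29.4) = 0
-140948 m = -44916
m = -44916/-140948 ≈ 0.3187 kg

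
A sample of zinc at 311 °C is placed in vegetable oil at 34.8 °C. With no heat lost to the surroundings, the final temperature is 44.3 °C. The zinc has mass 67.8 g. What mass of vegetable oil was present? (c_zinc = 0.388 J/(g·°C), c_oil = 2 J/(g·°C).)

Heat lost by the zinc = heat gained by the oil:
67.8×0.388×(311 − 44.3) = m×2×(44.3 − 34.8)
19 m = 7015.9  ⇒  m ≈ 369.3 g

m ≈ 369 g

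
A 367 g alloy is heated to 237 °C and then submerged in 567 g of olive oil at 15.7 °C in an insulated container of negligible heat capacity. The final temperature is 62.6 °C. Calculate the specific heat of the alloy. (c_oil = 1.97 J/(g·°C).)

Let T be the final temperature. ΣQ_i = 0:
367·c·(62.6 − 237) + 567·1.97·(62.6 − 15.7) = 0
-64005 c = -52387
c = -52387/-64005 ≈ 0.8185 J/(g·°C)

c ≈ 0.818 J/(g·°C)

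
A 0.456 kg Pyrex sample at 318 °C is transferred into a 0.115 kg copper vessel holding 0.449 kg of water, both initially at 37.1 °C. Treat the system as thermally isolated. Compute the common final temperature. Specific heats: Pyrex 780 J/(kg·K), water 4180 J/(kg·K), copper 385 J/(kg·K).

T_f ≈ 81.0 °C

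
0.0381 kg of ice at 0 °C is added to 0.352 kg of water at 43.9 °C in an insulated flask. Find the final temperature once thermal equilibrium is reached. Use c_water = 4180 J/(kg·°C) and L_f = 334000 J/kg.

Conservation of energy gives ΣQ = 0:
fusion: m_ice L_f = 0.0381·334000 = 12725
  meltwater 0→T: 0.0381·4180·T = 159.26 T
  water cools: 0.352·4180·(T − 43.9) = 1471.4(T − 43.9)
1630.6 T = 64593 − 12725 = 51867
T ≈ 31.81 °C. Since T > 0 °C, the all-ice-melts assumption holds.

T_f ≈ 31.8 °C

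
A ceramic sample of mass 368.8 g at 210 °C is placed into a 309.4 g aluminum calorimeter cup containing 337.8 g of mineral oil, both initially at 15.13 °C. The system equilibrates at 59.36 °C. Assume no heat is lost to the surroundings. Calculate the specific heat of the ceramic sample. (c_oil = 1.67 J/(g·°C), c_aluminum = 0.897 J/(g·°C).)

c ≈ 0.67 J/(g·°C)

Net heat exchanged in the isolated system is zero:
368.8·c·(59.36 − 210) + 337.8·1.67·(59.36 − 15.13) + 309.4·0.897·(59.36 − 15.13) = 0
-55556 c = -37227
c = -37227/-55556 ≈ 0.6701 J/(g·°C)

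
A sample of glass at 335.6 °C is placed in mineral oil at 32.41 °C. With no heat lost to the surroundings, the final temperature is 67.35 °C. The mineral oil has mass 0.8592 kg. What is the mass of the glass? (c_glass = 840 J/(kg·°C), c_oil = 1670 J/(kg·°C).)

m ≈ 0.222 kg

|Q_glass| = |Q_oil|:
m·840·(335.6 − 67.35) = 0.8592·1670·(67.35 − 32.41)
225330 m = 50134  ⇒  m ≈ 0.2225 kg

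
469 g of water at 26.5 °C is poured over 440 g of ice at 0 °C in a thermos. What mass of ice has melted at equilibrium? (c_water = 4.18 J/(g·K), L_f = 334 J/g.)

m_melted ≈ 156 g

Water can give up m c ΔT = 469×4.18×26.5 = 51951 J before reaching 0 °C.
Melting all 440 g of ice would need 440×334 = 146960 J.
51951 J < 146960 J, so only part of the ice melts and the system sits at 0 °C.
Mass melted = 51951/334 ≈ 155.5 g.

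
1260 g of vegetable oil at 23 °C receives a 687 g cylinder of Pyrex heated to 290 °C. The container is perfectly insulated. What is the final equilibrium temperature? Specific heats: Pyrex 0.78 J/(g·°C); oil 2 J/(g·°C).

T_f is the heat-capacity-weighted average of the initial temperatures:
T_f = (535.86×290 + 2520×23) / (535.86 + 2520)
    = 213359 / 3055.9 ≈ 69.82 °C

T_f ≈ 69.8 °C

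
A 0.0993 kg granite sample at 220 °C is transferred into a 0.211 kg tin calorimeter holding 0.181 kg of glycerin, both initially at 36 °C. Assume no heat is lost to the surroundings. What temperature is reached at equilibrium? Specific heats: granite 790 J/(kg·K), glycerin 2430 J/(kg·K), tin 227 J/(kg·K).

T_f ≈ 61.5 °C

Let T be the final temperature. ΣQ_i = 0:
0.0993×790×(T − 220) + 0.181×2430×(T − 36) + 0.211×227×(T − 36) = 0
566.17 T = 34817
T ≈ 61.49 °C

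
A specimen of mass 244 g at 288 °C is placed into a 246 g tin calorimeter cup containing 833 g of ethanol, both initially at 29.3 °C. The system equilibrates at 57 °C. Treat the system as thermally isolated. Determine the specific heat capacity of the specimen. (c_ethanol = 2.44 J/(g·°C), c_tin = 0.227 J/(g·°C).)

c ≈ 1.03 J/(g·°C)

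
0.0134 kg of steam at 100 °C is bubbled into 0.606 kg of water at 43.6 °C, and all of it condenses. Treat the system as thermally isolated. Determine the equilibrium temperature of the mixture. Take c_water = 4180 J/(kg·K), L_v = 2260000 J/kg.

T_f ≈ 56.5 °C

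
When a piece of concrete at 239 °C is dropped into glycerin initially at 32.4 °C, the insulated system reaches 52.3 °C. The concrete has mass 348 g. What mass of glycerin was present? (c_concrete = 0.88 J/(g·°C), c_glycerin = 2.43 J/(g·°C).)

|Q_concrete| = |Q_glycerin|:
348×0.88×(239 − 52.3) = m×2.43×(52.3 − 32.4)
48.36 m = 57175  ⇒  m ≈ 1182 g

m ≈ 1180 g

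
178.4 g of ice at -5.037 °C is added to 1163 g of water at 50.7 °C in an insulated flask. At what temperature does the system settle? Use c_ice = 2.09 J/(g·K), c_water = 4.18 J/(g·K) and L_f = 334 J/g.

T_f ≈ 33.0 °C

Energy balance with sensible and latent terms:
warm ice to 0 °C: 178.4·2.09·(0 − (-5.037)) = 1878.1; latent heat to melt: 178.4·334 = 59586; warm the meltwater: 745.71 T; water cools: 1163·4.18·(T − 50.7) = 4861.3(T − 50.7)
5607.1 T = 246470 − 61464 = 185006
T ≈ 33.00 °C — above 0 °C, consistent with complete melting.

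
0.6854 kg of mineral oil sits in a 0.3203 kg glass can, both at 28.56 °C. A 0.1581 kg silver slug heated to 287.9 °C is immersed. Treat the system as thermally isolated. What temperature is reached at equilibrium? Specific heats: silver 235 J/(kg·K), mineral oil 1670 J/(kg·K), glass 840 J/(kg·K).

Heat gained plus heat lost sum to zero:
0.1581·235·(T − 287.9) + 0.6854·1670·(T − 28.56) + 0.3203·840·(T − 28.56) = 0
37.15(T − 287.9) + 1144.6(T − 28.56) + 269.05(T − 28.56) = 0
(37.15 + 1144.6 + 269.05) T = 37.15·287.9 + 1144.6·28.56 + 269.05·28.56
T = 51071 / 1450.8 = 35.2 °C

T_f ≈ 35.2 °C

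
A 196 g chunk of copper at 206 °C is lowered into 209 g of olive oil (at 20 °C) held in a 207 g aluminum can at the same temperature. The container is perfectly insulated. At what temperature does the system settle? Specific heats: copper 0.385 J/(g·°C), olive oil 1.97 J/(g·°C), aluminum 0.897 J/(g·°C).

T_f ≈ 40.9 °C

Setting the total heat transfer to zero:
196*0.385*(T − 206) + 209*1.97*(T − 20) + 207*0.897*(T − 20) = 0
(75.46 + 411.73 + 185.68) T = 75.46*206 + 411.73*20 + 185.68*20
T = 27493 / 672.87 = 40.9 °C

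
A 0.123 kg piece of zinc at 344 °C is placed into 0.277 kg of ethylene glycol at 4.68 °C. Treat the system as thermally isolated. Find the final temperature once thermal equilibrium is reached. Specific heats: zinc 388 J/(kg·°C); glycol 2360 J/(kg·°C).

T_f ≈ 27.8 °C

Conservation of energy gives ΣQ = 0:
0.123×388×(T − 344) + 0.277×2360×(T − 4.68) = 0
47.72(T − 344) + 653.72(T − 4.68) = 0
701.44 T = 19476
T = 19476/701.44 ≈ 27.77 °C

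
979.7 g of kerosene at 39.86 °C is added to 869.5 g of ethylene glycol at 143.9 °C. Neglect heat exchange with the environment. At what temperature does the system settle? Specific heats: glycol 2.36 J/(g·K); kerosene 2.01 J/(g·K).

T_f ≈ 93.0 °C

Setting the total heat transfer to zero:
869.5·2.36·(T − 143.9) + 979.7·2.01·(T − 39.86) = 0
2052(T − 143.9) + 1969.2(T − 39.86) = 0
4021.2 T = 373778
T = 373778 / 4021.2 = 93 °C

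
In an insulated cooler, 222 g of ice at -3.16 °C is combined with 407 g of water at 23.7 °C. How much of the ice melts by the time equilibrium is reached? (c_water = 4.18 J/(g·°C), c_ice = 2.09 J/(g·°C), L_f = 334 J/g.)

m_melted ≈ 116 g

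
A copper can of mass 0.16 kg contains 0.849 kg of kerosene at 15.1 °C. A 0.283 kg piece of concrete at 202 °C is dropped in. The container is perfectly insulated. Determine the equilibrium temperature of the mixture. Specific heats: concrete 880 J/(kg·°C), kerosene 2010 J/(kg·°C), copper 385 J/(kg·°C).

T_f ≈ 38.2 °C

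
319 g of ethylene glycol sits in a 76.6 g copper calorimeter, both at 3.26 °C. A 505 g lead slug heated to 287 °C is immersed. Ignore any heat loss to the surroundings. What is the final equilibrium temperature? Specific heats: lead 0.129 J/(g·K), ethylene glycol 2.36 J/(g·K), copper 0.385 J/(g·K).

T_f = Σ m_i c_i T_i / Σ m_i c_i:
T_f = (65.14*287 + 752.84*3.26 + 29.49*3.26) / (65.14 + 752.84 + 29.49)
    = 21247 / 847.48 ≈ 25.07 °C

T_f ≈ 25.1 °C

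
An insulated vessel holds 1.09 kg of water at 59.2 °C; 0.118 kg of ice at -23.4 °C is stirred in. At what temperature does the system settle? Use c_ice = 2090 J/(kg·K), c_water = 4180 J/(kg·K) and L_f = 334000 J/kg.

T_f ≈ 44.5 °C

Sum of m c ΔT and latent-heat terms is zero:
warm ice to 0 °C: 0.118×2090×(0 − (-23.4)) = 5770.9; melt ice: 0.118×334000 = 39412; warm the meltwater: 493.24 T; water: 4556.2(T − 59.2)
5049.4 T = 269727 − 45183 = 224544
T ≈ 44.47 °C — above 0 °C, consistent with complete melting.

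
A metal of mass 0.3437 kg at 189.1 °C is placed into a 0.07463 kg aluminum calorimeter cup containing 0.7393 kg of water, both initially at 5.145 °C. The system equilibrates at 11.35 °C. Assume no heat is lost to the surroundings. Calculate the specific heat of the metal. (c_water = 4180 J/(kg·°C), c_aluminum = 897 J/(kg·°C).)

c ≈ 321 J/(kg·°C)

Net heat exchanged in the isolated system is zero:
0.3437×c×(11.35 − 189.1) + 0.7393×4180×(11.35 − 5.145) + 0.07463×897×(11.35 − 5.145) = 0
-61.09 c = -19591
c = -19591/-61.09 ≈ 320.7 J/(kg·°C)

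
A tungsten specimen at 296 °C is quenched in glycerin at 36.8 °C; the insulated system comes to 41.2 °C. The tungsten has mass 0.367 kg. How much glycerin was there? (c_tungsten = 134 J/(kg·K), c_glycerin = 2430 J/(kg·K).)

Heat lost by the tungsten = heat gained by the glycerin:
0.367·134·(296 − 41.2) = m·2430·(41.2 − 36.8)
10692 m = 12531  ⇒  m ≈ 1.172 kg

m ≈ 1.17 kg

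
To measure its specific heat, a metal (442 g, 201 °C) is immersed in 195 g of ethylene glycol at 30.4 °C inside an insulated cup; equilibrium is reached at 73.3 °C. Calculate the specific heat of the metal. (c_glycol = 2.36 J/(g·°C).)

Heat lost by the metal = heat gained by the glycol:
442×c×(201 − 73.3) = 195×2.36×(73.3 − 30.4)
56443 c = 19743  ⇒  c ≈ 0.3498 J/(g·°C)

c ≈ 0.35 J/(g·°C)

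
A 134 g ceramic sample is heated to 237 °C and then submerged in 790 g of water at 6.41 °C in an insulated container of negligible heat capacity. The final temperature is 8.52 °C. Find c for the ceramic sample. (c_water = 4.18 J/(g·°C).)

c ≈ 0.228 J/(g·°C)

m_s c (T_s − T_f) = m_water c_water (T_f − T_0):
134·c·(237 − 8.52) = 790·4.18·(8.52 − 6.41)
30616 c = 6967.6  ⇒  c ≈ 0.2276 J/(g·°C)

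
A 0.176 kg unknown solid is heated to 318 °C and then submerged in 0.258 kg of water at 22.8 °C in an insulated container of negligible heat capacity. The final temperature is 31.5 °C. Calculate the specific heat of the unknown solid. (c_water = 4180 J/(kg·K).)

c ≈ 186 J/(kg·K)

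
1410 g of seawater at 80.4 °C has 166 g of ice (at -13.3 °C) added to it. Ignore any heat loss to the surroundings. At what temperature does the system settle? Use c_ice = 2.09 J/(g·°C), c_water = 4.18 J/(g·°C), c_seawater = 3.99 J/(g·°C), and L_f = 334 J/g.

T_f ≈ 62.1 °C

Sum of m c ΔT and latent-heat terms is zero:
ice -13.3→0 °C: 166×2.09×13.3 = 4614.3
  latent heat to melt: 166×334 = 55444
  meltwater 0→T: 166×4.18×T = 693.88 T
  seawater: 5625.9(T − 80.4)
6319.8 T = 452322 − 60058 = 392264
T ≈ 62.07 °C — above 0 °C, consistent with complete melting.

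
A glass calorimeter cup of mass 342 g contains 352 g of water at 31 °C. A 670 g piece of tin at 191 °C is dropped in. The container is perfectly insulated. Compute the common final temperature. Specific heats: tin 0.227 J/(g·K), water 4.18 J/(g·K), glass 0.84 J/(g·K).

Net heat exchanged in the isolated system is zero:
670×0.227×(T − 191) + 352×4.18×(T − 31) + 342×0.84×(T − 31) = 0
1910.7 T = 83567
T ≈ 43.74 °C

T_f ≈ 43.7 °C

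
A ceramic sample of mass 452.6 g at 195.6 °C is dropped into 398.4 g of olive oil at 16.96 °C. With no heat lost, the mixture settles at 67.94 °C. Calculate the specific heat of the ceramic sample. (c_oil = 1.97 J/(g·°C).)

c ≈ 0.692 J/(g·°C)

m_s c (T_s − T_f) = m_oil c_oil (T_f − T_0):
452.6×c×(195.6 − 67.94) = 398.4×1.97×(67.94 − 16.96)
57779 c = 40012  ⇒  c ≈ 0.6925 J/(g·°C)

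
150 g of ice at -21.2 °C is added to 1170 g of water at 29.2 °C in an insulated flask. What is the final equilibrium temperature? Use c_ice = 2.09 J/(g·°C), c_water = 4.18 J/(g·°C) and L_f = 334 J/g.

Setting the total heat transfer to zero:
warm ice to 0 °C: 150×2.09×(0 − (-21.2)) = 6646.2; fusion: m_ice L_f = 150×334 = 50100; warm the meltwater: 627 T; water cools: 1170×4.18×(T − 29.2) = 4890.6(T − 29.2)
5517.6 T = 142806 − 56746 = 86059
T ≈ 15.60 °C — above 0 °C, consistent with complete melting.

T_f ≈ 15.6 °C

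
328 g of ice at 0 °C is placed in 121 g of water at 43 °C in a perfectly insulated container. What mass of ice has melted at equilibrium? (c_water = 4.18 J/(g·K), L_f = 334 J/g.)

m_melted ≈ 65.1 g

Cooling the water to 0 °C releases 121·4.18·43 = 21749 J.
Melting all 328 g of ice would need 328·334 = 109552 J.
Since 21749 < 109552 J, not all the ice melts; equilibrium is at 0 °C.
m_melt = 21749 / L_f = 65.12 g.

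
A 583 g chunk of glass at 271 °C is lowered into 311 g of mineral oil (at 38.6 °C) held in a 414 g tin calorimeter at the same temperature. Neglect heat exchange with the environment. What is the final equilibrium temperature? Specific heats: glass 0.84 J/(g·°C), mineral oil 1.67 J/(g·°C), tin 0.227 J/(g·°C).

Heat gained plus heat lost sum to zero:
583·0.84·(T − 271) + 311·1.67·(T − 38.6) + 414·0.227·(T − 38.6) = 0
489.72(T − 271) + 519.37(T − 38.6) + 93.98(T − 38.6) = 0
(489.72 + 519.37 + 93.98) T = 489.72·271 + 519.37·38.6 + 93.98·38.6
T ≈ 141.78 °C

T_f ≈ 141.8 °C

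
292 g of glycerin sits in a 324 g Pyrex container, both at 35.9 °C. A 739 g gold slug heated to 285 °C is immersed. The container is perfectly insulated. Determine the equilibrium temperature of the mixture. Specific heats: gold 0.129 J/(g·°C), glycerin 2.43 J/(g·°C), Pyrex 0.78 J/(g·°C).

Let T be the final temperature. ΣQ_i = 0:
739×0.129×(T − 285) + 292×2.43×(T − 35.9) + 324×0.78×(T − 35.9) = 0
1057.6 T = 61715
T ≈ 58.35 °C

T_f ≈ 58.4 °C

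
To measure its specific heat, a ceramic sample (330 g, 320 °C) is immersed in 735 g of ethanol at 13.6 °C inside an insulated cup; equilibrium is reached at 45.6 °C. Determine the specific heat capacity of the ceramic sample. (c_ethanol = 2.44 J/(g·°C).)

c ≈ 0.634 J/(g·°C)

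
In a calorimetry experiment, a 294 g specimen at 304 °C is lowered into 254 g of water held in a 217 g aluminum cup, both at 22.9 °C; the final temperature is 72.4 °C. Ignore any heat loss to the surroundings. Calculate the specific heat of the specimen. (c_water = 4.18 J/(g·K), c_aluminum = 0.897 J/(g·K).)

c ≈ 0.913 J/(g·K)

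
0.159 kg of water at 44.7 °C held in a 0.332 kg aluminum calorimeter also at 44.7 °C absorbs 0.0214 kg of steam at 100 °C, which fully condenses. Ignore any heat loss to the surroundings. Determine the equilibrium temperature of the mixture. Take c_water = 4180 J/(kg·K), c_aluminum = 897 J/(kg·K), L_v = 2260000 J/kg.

T_f ≈ 95.4 °C

Conservation of energy gives ΣQ = 0:
steam→water at 100 °C releases m L_v = 0.0214×2260000 = 48364; condensed water 100 °C→T: 89.45(T − 100); original water: 664.62(T − 44.7); aluminum cup: 0.332×897×(T − 44.7) = 297.8(T − 44.7)
1051.9 T = 48364 + 8945.2 + 43020 = 100330
T ≈ 95.38 °C, under the boiling point, so the assumption holds.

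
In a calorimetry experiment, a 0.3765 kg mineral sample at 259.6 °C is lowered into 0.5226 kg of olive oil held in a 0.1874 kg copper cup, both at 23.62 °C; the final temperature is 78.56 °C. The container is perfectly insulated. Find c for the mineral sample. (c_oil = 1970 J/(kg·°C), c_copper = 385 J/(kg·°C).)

Taking heat into each body as positive, Σ m c ΔT = 0:
0.3765×c×(78.56 − 259.6) + 0.5226×1970×(78.56 − 23.62) + 0.1874×385×(78.56 − 23.62) = 0
-68.16 c = -60526
c = -60526/-68.16 ≈ 888 J/(kg·°C)

c ≈ 888 J/(kg·°C)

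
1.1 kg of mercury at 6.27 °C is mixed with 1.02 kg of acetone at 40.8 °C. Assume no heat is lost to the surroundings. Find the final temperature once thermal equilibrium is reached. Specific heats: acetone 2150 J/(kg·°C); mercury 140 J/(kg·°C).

Conservation of energy gives ΣQ = 0:
1.02·2150·(T − 40.8) + 1.1·140·(T − 6.27) = 0
2193(T − 40.8) + 154(T − 6.27) = 0
(2193 + 154) T = 2193·40.8 + 154·6.27
T = 90440/2347 ≈ 38.53 °C

T_f ≈ 38.5 °C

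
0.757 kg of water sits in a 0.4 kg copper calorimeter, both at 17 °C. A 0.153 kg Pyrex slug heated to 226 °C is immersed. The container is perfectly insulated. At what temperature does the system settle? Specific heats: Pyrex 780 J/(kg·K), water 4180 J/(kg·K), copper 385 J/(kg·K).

Net heat exchanged in the isolated system is zero:
0.153*780*(T − 226) + 0.757*4180*(T − 17) + 0.4*385*(T − 17) = 0
119.34(T − 226) + 3164.3(T − 17) + 154(T − 17) = 0
(119.34 + 3164.3 + 154) T = 119.34*226 + 3164.3*17 + 154*17
T ≈ 24.26 °C

T_f ≈ 24.3 °C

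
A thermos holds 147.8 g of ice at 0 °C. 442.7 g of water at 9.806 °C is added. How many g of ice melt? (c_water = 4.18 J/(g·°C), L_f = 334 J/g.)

Cooling the water to 0 °C releases 442.7·4.18·9.806 = 18146 J.
Fully melting the ice requires m_ice L_f = 147.8·334 = 49365 J.
That's not enough to melt it all — equilibrium is at 0 °C with ice remaining.
m_melted·334 = 18146  ⇒  m_melted ≈ 54.33 g.

m_melted ≈ 54.3 g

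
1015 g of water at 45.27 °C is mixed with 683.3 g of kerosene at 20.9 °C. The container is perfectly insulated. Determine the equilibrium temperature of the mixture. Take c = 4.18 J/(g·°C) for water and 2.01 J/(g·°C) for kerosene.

Taking heat into each body as positive, Σ m c ΔT = 0:
1015·4.18·(T − 45.27) + 683.3·2.01·(T − 20.9) = 0
4242.7(T − 45.27) + 1373.4(T − 20.9) = 0
(4242.7 + 1373.4) T = 4242.7·45.27 + 1373.4·20.9
T = 220772/5616.1 ≈ 39.31 °C

T_f ≈ 39.3 °C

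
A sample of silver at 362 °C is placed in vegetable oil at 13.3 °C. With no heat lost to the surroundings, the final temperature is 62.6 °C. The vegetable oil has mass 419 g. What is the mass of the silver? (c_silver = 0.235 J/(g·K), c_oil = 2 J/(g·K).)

m ≈ 587 g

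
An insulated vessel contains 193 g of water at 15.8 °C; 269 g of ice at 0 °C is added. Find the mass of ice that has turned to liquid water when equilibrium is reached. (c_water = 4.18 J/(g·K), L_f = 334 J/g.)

m_melted ≈ 38.2 g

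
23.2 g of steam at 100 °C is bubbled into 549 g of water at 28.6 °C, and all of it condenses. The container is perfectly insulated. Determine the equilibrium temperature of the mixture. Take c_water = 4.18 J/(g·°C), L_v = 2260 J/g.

T_f ≈ 53.4 °C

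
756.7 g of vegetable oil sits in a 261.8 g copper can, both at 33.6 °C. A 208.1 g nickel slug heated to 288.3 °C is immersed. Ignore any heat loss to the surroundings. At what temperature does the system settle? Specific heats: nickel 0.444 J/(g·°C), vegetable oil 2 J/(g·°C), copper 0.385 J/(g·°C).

T_f ≈ 47.4 °C

T_f = Σ m_i c_i T_i / Σ m_i c_i:
T_f = (92.4·288.3 + 1513.4·33.6 + 100.79·33.6) / (92.4 + 1513.4 + 100.79)
    = 80875 / 1706.6 ≈ 47.39 °C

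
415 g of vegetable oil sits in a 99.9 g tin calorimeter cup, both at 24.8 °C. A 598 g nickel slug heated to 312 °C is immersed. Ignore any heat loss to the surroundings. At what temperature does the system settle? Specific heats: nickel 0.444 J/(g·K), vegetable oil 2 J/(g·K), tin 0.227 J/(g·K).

Net heat exchanged in the isolated system is zero:
598*0.444*(T − 312) + 415*2*(T − 24.8) + 99.9*0.227*(T − 24.8) = 0
1118.2 T = 103986
T = 103986 / 1118.2 = 93 °C

T_f ≈ 93.0 °C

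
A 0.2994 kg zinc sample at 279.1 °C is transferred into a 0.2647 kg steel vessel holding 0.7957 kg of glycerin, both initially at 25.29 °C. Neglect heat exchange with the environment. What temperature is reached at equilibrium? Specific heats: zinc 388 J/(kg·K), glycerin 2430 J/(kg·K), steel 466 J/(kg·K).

T_f ≈ 38.9 °C

Let T be the final temperature. ΣQ_i = 0:
0.2994×388×(T − 279.1) + 0.7957×2430×(T − 25.29) + 0.2647×466×(T − 25.29) = 0
116.17(T − 279.1) + 1933.6(T − 25.29) + 123.35(T − 25.29) = 0
2173.1 T = 84441
T = 84441/2173.1 ≈ 38.86 °C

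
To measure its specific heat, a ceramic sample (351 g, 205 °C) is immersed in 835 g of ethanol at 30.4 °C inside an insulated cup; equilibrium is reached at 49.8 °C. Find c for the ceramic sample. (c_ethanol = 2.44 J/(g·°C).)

Heat lost by the ceramic sample = heat gained by the ethanol:
351·c·(205 − 49.8) = 835·2.44·(49.8 − 30.4)
54475 c = 39526  ⇒  c ≈ 0.7256 J/(g·°C)

c ≈ 0.726 J/(g·°C)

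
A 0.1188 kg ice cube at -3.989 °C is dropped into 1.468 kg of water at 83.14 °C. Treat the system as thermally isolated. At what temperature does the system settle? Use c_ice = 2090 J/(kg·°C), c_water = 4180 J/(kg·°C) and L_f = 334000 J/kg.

T_f ≈ 70.8 °C

Sum of m c ΔT and latent-heat terms is zero:
ice -3.989→0 °C: 0.1188×2090×3.989 = 990.44
  fusion: m_ice L_f = 0.1188×334000 = 39679
  meltwater 0→T: 0.1188×4180×T = 496.58 T
  water: 6136.2(T − 83.14)
6632.8 T = 510167 − 40670 = 469497
T ≈ 70.78 °C — above 0 °C, consistent with complete melting.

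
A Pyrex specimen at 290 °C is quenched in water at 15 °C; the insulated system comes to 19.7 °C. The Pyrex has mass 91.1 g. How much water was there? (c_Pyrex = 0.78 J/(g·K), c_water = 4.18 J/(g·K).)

m ≈ 978 g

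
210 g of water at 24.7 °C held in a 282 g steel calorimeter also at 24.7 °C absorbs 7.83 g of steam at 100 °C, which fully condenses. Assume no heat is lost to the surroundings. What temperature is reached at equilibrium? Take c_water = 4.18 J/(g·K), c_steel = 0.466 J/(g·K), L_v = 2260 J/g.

Net heat exchanged in the isolated system is zero:
latent heat released on condensation: 7.83×2260 = 17696
  condensed water 100 °C→T: 32.73(T − 100)
  original water: 877.8(T − 24.7)
  cup: 131.41(T − 24.7)
1041.9 T = 17696 + 3272.9 + 24928 = 45896
T ≈ 44.05 °C, under the boiling point, so the assumption holds.

T_f ≈ 44.0 °C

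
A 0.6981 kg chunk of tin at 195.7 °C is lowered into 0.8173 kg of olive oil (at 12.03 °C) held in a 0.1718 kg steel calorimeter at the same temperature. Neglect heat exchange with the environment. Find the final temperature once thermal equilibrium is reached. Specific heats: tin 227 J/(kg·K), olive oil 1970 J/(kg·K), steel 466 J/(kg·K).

T_f ≈ 27.8 °C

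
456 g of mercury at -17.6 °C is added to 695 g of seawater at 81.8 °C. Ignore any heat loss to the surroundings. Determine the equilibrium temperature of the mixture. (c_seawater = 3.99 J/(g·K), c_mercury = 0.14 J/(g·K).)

T_f ≈ 79.6 °C

Taking heat into each body as positive, Σ m c ΔT = 0:
695*3.99*(T − 81.8) + 456*0.14*(T − (-17.6)) = 0
2773.1(T − 81.8) + 63.84(T − (-17.6)) = 0
(2773.1 + 63.84) T = 2773.1*81.8 + 63.84*(-17.6)
T ≈ 79.56 °C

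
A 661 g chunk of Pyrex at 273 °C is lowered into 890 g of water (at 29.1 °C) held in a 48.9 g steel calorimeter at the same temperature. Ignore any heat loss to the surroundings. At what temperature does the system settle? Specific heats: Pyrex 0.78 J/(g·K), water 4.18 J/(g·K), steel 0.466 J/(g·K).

T_f ≈ 58.6 °C

T_f is the heat-capacity-weighted average of the initial temperatures:
T_f = (515.58·273 + 3720.2·29.1 + 22.79·29.1) / (515.58 + 3720.2 + 22.79)
    = 249674 / 4258.6 ≈ 58.63 °C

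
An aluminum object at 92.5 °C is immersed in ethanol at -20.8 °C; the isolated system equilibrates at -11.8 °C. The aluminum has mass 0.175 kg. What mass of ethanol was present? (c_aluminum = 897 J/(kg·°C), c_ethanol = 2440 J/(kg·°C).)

m ≈ 0.746 kg

Taking heat into each body as positive, Σ m c ΔT = 0:
0.175×897×(-11.8 − 92.5) + m×2440×(-11.8 − (-20.8)) = 0
21960 m = 16372
m = 16372/21960 ≈ 0.7456 kg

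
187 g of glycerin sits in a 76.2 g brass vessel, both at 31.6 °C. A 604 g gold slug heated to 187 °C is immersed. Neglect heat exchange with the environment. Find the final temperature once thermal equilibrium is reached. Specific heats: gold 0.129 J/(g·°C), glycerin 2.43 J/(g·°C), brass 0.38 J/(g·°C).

T_f ≈ 53.2 °C

T_f is the heat-capacity-weighted average of the initial temperatures:
T_f = (77.92×187 + 454.41×31.6 + 28.96×31.6) / (77.92 + 454.41 + 28.96)
    = 29845 / 561.28 ≈ 53.17 °C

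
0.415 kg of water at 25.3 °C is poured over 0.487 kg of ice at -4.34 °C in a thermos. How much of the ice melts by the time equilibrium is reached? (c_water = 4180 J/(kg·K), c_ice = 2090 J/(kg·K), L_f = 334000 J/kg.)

m_melted ≈ 0.118 kg

Heat available from the water dropping to 0 °C: 0.415·4180·25.3 = 43888 J.
Of that, 0.487·2090·4.34 = 4417.4 J goes to bring the ice to 0 °C, leaving 39471 J.
To melt every bit of ice: 0.487·334000 = 162658 J.
Since 39471 < 162658 J, not all the ice melts; equilibrium is at 0 °C.
Mass melted = 39471/334000 ≈ 0.1182 kg.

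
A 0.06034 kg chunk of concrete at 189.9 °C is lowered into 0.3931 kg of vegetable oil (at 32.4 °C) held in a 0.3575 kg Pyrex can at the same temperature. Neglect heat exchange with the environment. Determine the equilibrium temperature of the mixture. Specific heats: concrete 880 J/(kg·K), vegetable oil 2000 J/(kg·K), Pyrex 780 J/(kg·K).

T_f ≈ 39.9 °C

Net heat exchanged in the isolated system is zero:
0.06034*880*(T − 189.9) + 0.3931*2000*(T − 32.4) + 0.3575*780*(T − 32.4) = 0
53.1(T − 189.9) + 786.2(T − 32.4) + 278.85(T − 32.4) = 0
1118.1 T = 44591
T = 44591 / 1118.1 = 39.9 °C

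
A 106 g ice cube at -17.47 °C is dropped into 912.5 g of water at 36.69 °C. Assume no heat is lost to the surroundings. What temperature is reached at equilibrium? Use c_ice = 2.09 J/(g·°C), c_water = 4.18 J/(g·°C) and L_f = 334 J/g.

Net heat exchanged in the isolated system is zero:
ice -17.47→0 °C: 106·2.09·17.47 = 3870.3
  latent heat to melt: 106·334 = 35404
  meltwater 0→T: 106·4.18·T = 443.08 T
  water cools: 912.5·4.18·(T − 36.69) = 3814.2(T − 36.69)
4257.3 T = 139945 − 39274 = 100671
T ≈ 23.65 °C. Since T > 0 °C, the all-ice-melts assumption holds.

T_f ≈ 23.6 °C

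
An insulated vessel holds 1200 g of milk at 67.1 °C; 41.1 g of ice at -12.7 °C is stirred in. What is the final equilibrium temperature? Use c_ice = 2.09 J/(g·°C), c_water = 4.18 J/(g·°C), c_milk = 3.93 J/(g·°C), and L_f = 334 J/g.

T_f ≈ 61.7 °C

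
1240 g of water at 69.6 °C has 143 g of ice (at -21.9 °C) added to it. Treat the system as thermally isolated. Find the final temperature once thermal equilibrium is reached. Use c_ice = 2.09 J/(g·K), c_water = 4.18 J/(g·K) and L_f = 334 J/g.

T_f ≈ 53.0 °C

Sum of m c ΔT and latent-heat terms is zero:
ice -21.9→0 °C: 143·2.09·21.9 = 6545.3
  fusion: m_ice L_f = 143·334 = 47762
  meltwater 0→T: 143·4.18·T = 597.74 T
  water: 5183.2(T − 69.6)
5780.9 T = 360751 − 54307 = 306443
T ≈ 53.01 °C. Since T > 0 °C, the all-ice-melts assumption holds.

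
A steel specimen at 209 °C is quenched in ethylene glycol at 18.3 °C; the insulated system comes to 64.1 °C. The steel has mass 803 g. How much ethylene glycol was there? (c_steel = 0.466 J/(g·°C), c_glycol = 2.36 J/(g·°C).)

m ≈ 502 g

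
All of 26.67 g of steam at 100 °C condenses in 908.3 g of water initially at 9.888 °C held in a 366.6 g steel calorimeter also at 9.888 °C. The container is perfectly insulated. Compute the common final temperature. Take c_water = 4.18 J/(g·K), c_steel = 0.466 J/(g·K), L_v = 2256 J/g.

T_f ≈ 27.1 °C

Conservation of energy gives ΣQ = 0:
steam→water at 100 °C releases m L_v = 26.67·2256 = 60168
  condensate cools 100→T: 26.67·4.18·(T − 100) = 111.48(T − 100)
  original water: 3796.7(T − 9.888)
  cup: 170.84(T − 9.888)
4079 T = 60168 + 11148 + 39231 = 110547
T ≈ 27.10 °C, under the boiling point, so the assumption holds.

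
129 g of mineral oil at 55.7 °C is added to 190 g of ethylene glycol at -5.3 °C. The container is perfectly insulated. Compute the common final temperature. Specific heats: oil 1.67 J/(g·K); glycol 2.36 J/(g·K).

T_f ≈ 14.5 °C

Setting the total heat transfer to zero:
129*1.67*(T − 55.7) + 190*2.36*(T − (-5.3)) = 0
215.43(T − 55.7) + 448.4(T − (-5.3)) = 0
663.83 T = 9622.9
T = 9622.9/663.83 ≈ 14.50 °C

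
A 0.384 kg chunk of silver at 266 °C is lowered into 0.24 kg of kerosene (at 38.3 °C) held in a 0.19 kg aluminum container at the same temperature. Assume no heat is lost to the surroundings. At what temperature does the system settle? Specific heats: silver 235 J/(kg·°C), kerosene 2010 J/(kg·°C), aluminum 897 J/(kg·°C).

Conservation of energy gives ΣQ = 0:
0.384·235·(T − 266) + 0.24·2010·(T − 38.3) + 0.19·897·(T − 38.3) = 0
90.24(T − 266) + 482.4(T − 38.3) + 170.43(T − 38.3) = 0
(90.24 + 482.4 + 170.43) T = 90.24·266 + 482.4·38.3 + 170.43·38.3
T = 49007/743.07 ≈ 65.95 °C

T_f ≈ 66.0 °C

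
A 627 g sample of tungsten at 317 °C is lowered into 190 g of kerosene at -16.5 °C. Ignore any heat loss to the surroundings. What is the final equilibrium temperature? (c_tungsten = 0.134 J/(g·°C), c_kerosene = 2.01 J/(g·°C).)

T_f = Σ m_i c_i T_i / Σ m_i c_i:
T_f = (84.02*317 + 381.9*(-16.5)) / (84.02 + 381.9)
    = 20332 / 465.92 ≈ 43.64 °C

T_f ≈ 43.6 °C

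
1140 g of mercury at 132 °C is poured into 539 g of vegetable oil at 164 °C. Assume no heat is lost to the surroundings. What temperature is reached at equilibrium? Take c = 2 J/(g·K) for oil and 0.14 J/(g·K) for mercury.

T_f ≈ 159.9 °C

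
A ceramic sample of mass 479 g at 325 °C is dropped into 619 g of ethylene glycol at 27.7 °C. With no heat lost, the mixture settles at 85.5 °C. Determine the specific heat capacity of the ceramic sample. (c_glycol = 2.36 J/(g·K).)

c ≈ 0.736 J/(g·K)

Energy conservation, ΣQ = 0:
479·c·(85.5 − 325) + 619·2.36·(85.5 − 27.7) = 0
-114720 c = -84437
c = -84437/-114720 ≈ 0.736 J/(g·K)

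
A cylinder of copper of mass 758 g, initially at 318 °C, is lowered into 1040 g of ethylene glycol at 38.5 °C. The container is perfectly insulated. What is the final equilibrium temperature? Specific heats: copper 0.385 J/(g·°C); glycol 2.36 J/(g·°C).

Heat gained plus heat lost sum to zero:
758·0.385·(T − 318) + 1040·2.36·(T − 38.5) = 0
291.83(T − 318) + 2454.4(T − 38.5) = 0
(291.83 + 2454.4) T = 291.83·318 + 2454.4·38.5
T = 187296/2746.2 ≈ 68.20 °C

T_f ≈ 68.2 °C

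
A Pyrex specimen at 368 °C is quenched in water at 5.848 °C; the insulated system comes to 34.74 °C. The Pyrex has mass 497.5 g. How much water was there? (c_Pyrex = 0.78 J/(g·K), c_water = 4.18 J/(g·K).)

Heat lost by the Pyrex = heat gained by the water:
497.5×0.78×(368 − 34.74) = m×4.18×(34.74 − 5.848)
120.77 m = 129322  ⇒  m ≈ 1071 g

m ≈ 1070 g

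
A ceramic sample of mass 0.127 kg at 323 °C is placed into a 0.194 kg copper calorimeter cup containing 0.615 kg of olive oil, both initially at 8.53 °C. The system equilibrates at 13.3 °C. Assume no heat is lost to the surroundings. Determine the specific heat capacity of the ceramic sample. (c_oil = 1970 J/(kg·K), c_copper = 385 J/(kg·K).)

Heat gained plus heat lost sum to zero:
0.127×c×(13.3 − 323) + 0.615×1970×(13.3 − 8.53) + 0.194×385×(13.3 − 8.53) = 0
-39.33 c = -6135.4
c = -6135.4/-39.33 ≈ 156 J/(kg·K)

c ≈ 156 J/(kg·K)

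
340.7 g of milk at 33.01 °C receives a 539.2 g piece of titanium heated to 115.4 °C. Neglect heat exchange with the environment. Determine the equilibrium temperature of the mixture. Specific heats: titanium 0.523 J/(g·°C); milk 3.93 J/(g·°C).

T_f = Σ m_i c_i T_i / Σ m_i c_i:
T_f = (282×115.4 + 1339×33.01) / (282 + 1339)
    = 76742 / 1621 ≈ 47.34 °C

T_f ≈ 47.3 °C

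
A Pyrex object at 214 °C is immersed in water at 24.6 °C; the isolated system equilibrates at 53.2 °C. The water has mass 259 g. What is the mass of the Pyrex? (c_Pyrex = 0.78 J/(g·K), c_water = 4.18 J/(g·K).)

Net heat exchanged in the isolated system is zero:
m×0.78×(53.2 − 214) + 259×4.18×(53.2 − 24.6) = 0
-125.42 m = -30963
m = -30963/-125.42 ≈ 246.9 g

m ≈ 247 g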